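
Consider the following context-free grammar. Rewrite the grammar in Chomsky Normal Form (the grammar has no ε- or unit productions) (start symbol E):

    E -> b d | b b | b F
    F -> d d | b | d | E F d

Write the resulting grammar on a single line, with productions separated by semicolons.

Introduce a nonterminal for each terminal appearing in a rule of length ≥ 2: X1 → b, X2 → d.
Binarize each right-hand side of length ≥ 3 by chaining fresh nonterminals (Y1, Y2, …): affected rules were F → E F X2.

E -> X1 X2 | X1 X1 | X1 F; F -> X2 X2 | b | d | E Y1; X1 -> b; X2 -> d; Y1 -> F X2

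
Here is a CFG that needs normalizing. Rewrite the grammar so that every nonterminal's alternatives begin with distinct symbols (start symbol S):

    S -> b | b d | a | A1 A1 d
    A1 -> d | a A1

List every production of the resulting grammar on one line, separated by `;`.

S has alternatives sharing prefix 'b': factor to S → b S' with S' → ε | d.

S -> a | A1 A1 d | b S'; A1 -> d | a A1; S' -> ε | d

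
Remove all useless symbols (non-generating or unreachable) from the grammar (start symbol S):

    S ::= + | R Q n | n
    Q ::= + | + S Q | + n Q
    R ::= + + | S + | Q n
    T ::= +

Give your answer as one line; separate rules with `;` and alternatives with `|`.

S ::= + | R Q n | n; Q ::= + | + S Q | + n Q; R ::= + + | S + | Q n

Generating nonterminals: {Q, R, S, T}.
Reachable from S after that: {Q, R, S}.
Removed useless symbols: {T} and every production mentioning them.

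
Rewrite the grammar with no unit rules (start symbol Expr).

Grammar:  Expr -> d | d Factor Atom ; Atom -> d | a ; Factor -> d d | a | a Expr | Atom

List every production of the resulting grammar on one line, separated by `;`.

Expr -> d | d Factor Atom; Atom -> d | a; Factor -> d | a | d d | a Expr

Unit pairs: Factor ⇒* {Atom}.
For each unit pair (A, B), copy every non-unit production of B to A, then drop all unit productions.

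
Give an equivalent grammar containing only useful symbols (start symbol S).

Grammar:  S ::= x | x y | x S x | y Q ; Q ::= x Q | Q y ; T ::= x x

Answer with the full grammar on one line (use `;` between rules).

Generating nonterminals: {S, T}.
Reachable from S after that: {S}.
Removed useless symbols: {Q, T} and every production mentioning them.

S ::= x | x y | x S x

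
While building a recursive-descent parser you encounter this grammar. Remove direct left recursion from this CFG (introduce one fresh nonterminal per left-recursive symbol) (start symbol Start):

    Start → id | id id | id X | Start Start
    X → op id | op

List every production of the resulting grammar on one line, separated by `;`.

Start → id Start1 | id id Start1 | id X Start1; X → op id | op; Start1 → Start Start1 | eps

Directly left-recursive nonterminal: Start.
For Start: α = {Start}, β = {id, id id, id X}. Rewrite as Start → β Start1 and Start1 → α Start1 | ε.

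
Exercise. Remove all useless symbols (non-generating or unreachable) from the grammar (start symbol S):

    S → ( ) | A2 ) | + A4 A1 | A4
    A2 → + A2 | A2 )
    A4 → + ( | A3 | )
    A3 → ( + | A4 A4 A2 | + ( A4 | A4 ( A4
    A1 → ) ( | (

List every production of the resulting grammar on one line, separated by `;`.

S → ( ) | + A4 A1 | A4; A4 → + ( | A3 | ); A3 → ( + | + ( A4 | A4 ( A4; A1 → ) ( | (

Generating nonterminals: {A1, A3, A4, S}.
Reachable from S after that: {A1, A3, A4, S}.
Removed useless symbols: {A2} and every production mentioning them.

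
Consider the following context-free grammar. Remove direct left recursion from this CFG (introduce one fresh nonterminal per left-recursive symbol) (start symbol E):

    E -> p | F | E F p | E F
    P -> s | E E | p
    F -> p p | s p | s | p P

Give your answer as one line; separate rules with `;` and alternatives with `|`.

E -> p E' | F E'; P -> s | E E | p; F -> p p | s p | s | p P; E' -> F p E' | F E' | eps

E is directly left-recursive.
For E: α = {F p, F}, β = {p, F}. Rewrite as E → β E' and E' → α E' | ε.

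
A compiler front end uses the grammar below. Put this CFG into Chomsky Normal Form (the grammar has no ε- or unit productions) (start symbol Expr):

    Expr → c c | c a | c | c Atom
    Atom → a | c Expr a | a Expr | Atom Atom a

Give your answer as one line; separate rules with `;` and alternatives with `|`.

Expr → X1 X1 | X1 X2 | c | X1 Atom; Atom → a | X1 Y1 | X2 Expr | Atom Y2; X1 → c; X2 → a; Y1 → Expr X2; Y2 → Atom X2

Introduce a nonterminal for each terminal appearing in a rule of length ≥ 2: X1 → c, X2 → a.
Binarize each right-hand side of length ≥ 3 by chaining fresh nonterminals (Y1, Y2, …): affected rules were Atom → X1 Expr X2; Atom → Atom Atom X2.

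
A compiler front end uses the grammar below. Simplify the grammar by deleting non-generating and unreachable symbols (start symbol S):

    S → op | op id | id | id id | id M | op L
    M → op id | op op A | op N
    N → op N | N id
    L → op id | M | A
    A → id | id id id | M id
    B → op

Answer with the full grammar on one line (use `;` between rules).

S → op | op id | id | id id | id M | op L; M → op id | op op A; L → op id | M | A; A → id | id id id | M id

Generating nonterminals: {A, B, L, M, S}.
Reachable from S after that: {A, L, M, S}.
Removed useless symbols: {B, N} and every production mentioning them.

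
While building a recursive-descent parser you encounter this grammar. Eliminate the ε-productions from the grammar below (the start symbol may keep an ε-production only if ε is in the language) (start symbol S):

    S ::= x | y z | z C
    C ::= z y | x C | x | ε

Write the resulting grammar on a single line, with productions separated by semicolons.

S ::= x | y z | z C | z; C ::= z y | x C | x

Nullable nonterminals: {C}.
ε ∉ L(G), so no ε-production is kept.
Add the nullable-subset variants: S → z C gives z C | z. C → x C gives x C | x.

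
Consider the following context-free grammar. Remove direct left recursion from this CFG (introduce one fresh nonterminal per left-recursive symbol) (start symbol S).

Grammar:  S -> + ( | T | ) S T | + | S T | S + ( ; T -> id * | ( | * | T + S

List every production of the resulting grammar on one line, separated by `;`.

Left recursion appears on S, T.
For S: α = {T, + (}, β = {+ (, T, ) S T, +}. Rewrite as S → β S' and S' → α S' | ε.
For T: α = {+ S}, β = {id *, (, *}. Rewrite as T → β T' and T' → α T' | ε.

S -> + ( S' | T S' | ) S T S' | + S'; T -> id * T' | ( T' | * T'; S' -> T S' | + ( S' | ε; T' -> + S T' | ε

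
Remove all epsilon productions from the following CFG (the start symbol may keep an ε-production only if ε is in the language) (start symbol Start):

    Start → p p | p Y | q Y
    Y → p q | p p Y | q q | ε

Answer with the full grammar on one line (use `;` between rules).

Nullable set = {Y}.
ε ∉ L(G), so no ε-production is kept.
Add the nullable-subset variants: Start → p Y gives p Y | p. Start → q Y gives q Y | q. Y → p p Y gives p p Y | p p.

Start → p p | p Y | p | q Y | q; Y → p q | p p Y | p p | q q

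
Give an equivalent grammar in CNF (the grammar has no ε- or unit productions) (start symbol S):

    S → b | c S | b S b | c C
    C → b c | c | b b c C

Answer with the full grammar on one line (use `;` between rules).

Introduce a nonterminal for each terminal appearing in a rule of length ≥ 2: X1 → c, X2 → b.
Binarize each right-hand side of length ≥ 3 by chaining fresh nonterminals (Y1, Y2, …): affected rules were S → X2 S X2; C → X2 X2 X1 C.

S → b | X1 S | X2 Y1 | X1 C; C → X2 X1 | c | X2 Y2; X1 → c; X2 → b; Y1 → S X2; Y2 → X2 Y3; Y3 → X1 C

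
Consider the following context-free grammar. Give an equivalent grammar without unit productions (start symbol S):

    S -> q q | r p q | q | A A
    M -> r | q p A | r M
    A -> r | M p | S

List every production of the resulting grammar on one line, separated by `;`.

S -> q q | r p q | q | A A; M -> r | q p A | r M; A -> q q | r p q | q | A A | r | M p

Unit pairs: A ⇒* {S}.
For each unit pair (A, B), copy every non-unit production of B to A, then drop all unit productions.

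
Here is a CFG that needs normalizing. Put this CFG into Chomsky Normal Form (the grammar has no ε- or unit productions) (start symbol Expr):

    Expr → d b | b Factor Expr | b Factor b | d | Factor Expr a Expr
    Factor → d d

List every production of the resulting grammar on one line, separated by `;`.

Introduce a nonterminal for each terminal appearing in a rule of length ≥ 2: X1 → d, X2 → b, X3 → a.
Binarize each right-hand side of length ≥ 3 by chaining fresh nonterminals (Y1, Y2, …): affected rules were Expr → X2 Factor Expr; Expr → X2 Factor X2; Expr → Factor Expr X3 Expr.

Expr → X1 X2 | X2 Y1 | X2 Y2 | d | Factor Y3; Factor → X1 X1; X1 → d; X2 → b; X3 → a; Y1 → Factor Expr; Y2 → Factor X2; Y3 → Expr Y4; Y4 → X3 Expr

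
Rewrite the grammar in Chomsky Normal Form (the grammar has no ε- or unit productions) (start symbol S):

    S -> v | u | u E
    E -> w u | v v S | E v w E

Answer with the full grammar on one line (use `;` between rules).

S -> v | u | X1 E; E -> X2 X1 | X3 Y1 | E Y2; X1 -> u; X2 -> w; X3 -> v; Y1 -> X3 S; Y2 -> X3 Y3; Y3 -> X2 E

Introduce a nonterminal for each terminal appearing in a rule of length ≥ 2: X1 → u, X2 → w, X3 → v.
Binarize each right-hand side of length ≥ 3 by chaining fresh nonterminals (Y1, Y2, …): affected rules were E → X3 X3 S; E → E X3 X2 E.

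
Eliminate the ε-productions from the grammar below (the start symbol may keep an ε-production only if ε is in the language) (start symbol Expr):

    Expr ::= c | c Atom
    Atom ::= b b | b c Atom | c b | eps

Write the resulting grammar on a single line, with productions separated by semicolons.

Expr ::= c | c Atom; Atom ::= b b | b c Atom | b c | c b

The nullable symbols are {Atom}.
ε ∉ L(G), so no ε-production is kept.
Expand every rule over subsets of its nullable positions: Atom → b c Atom gives b c Atom | b c.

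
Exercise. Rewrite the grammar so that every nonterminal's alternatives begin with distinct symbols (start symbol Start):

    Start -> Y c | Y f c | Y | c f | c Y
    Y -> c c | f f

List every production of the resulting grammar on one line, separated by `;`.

Start -> Y Start1 | c Start2; Y -> c c | f f; Start1 -> c | f c | eps; Start2 -> f | Y

Start has alternatives sharing prefix 'Y': factor to Start → Y Start1 with Start1 → c | f c | ε.
Start has alternatives sharing prefix 'c': factor to Start → c Start2 with Start2 → f | Y.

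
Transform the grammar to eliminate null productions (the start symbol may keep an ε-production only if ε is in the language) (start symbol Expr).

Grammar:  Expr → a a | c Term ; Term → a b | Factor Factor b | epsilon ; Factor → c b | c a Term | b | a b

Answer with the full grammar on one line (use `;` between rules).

Nullable set = {Term}.
ε ∉ L(G), so no ε-production is kept.
For each production, add variants omitting each subset of nullable occurrences: Expr → c Term gives c Term | c. Factor → c a Term gives c a Term | c a.

Expr → a a | c Term | c; Term → a b | Factor Factor b; Factor → c b | c a Term | c a | b | a b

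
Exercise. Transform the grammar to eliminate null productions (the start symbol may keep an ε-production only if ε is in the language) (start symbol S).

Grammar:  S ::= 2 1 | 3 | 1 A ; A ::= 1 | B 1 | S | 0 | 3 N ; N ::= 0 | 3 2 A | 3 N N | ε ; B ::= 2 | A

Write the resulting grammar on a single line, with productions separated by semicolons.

The nullable symbols are {N}.
ε ∉ L(G), so no ε-production is kept.
Expand every rule over subsets of its nullable positions: A → 3 N gives 3 N | 3. N → 3 N N gives 3 N N | 3 N | 3.

S ::= 2 1 | 3 | 1 A; A ::= 1 | B 1 | S | 0 | 3 N | 3; N ::= 0 | 3 2 A | 3 N N | 3 N | 3; B ::= 2 | A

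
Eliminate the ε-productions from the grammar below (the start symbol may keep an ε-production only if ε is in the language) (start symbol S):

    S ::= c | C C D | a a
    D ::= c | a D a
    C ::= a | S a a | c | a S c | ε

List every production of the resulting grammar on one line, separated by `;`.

Nullable nonterminals: {C}.
ε ∉ L(G), so no ε-production is kept.
For each production, add variants omitting each subset of nullable occurrences: S → C C D gives C C D | C D | D.

S ::= c | C C D | C D | D | a a; D ::= c | a D a; C ::= a | S a a | c | a S c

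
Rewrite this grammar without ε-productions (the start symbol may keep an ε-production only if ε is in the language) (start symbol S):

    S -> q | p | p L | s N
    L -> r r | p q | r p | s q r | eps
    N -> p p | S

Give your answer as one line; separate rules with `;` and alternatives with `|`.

S -> q | p | p L | s N; L -> r r | p q | r p | s q r; N -> p p | S

Nullable nonterminals: {L}.
ε ∉ L(G), so no ε-production is kept.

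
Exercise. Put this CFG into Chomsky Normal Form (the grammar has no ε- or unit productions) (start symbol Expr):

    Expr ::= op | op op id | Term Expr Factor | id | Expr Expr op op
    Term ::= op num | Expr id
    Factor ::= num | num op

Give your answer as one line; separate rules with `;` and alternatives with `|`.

Expr ::= op | X1 Y1 | Term Y2 | id | Expr Y3; Term ::= X1 X3 | Expr X2; Factor ::= num | X3 X1; X1 ::= op; X2 ::= id; X3 ::= num; Y1 ::= X1 X2; Y2 ::= Expr Factor; Y3 ::= Expr Y4; Y4 ::= X1 X1

Introduce a nonterminal for each terminal appearing in a rule of length ≥ 2: X1 → op, X2 → id, X3 → num.
Binarize each right-hand side of length ≥ 3 by chaining fresh nonterminals (Y1, Y2, …): affected rules were Expr → X1 X1 X2; Expr → Term Expr Factor; Expr → Expr Expr X1 X1.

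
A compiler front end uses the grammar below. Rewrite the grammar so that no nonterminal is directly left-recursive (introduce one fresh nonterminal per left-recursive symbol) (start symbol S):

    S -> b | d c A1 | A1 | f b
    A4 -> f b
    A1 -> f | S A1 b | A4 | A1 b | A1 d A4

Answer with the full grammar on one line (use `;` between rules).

S -> b | d c A1 | A1 | f b; A4 -> f b; A1 -> f A1' | S A1 b A1' | A4 A1'; A1' -> b A1' | d A4 A1' | ε

Directly left-recursive nonterminal: A1.
For A1: α = {b, d A4}, β = {f, S A1 b, A4}. Rewrite as A1 → β A1' and A1' → α A1' | ε.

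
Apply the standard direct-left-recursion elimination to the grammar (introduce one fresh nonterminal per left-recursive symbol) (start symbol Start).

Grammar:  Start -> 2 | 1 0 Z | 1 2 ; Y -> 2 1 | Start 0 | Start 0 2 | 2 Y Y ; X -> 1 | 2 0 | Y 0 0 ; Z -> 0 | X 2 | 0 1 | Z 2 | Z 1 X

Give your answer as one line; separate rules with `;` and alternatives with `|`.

Z is directly left-recursive.
For Z: α = {2, 1 X}, β = {0, X 2, 0 1}. Rewrite as Z → β Z1 and Z1 → α Z1 | ε.

Start -> 2 | 1 0 Z | 1 2; Y -> 2 1 | Start 0 | Start 0 2 | 2 Y Y; X -> 1 | 2 0 | Y 0 0; Z -> 0 Z1 | X 2 Z1 | 0 1 Z1; Z1 -> 2 Z1 | 1 X Z1 | ε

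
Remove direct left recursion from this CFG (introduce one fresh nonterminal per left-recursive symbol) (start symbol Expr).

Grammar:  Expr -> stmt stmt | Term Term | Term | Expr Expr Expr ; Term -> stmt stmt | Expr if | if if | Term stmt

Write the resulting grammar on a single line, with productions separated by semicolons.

Expr -> stmt stmt Expr1 | Term Term Expr1 | Term Expr1; Term -> stmt stmt Term1 | Expr if Term1 | if if Term1; Expr1 -> Expr Expr Expr1 | ε; Term1 -> stmt Term1 | ε

Expr, Term are directly left-recursive.
For Expr: α = {Expr Expr}, β = {stmt stmt, Term Term, Term}. Rewrite as Expr → β Expr1 and Expr1 → α Expr1 | ε.
For Term: α = {stmt}, β = {stmt stmt, Expr if, if if}. Rewrite as Term → β Term1 and Term1 → α Term1 | ε.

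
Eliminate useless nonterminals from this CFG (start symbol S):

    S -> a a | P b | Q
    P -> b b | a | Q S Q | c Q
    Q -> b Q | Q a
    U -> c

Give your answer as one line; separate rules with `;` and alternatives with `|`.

S -> a a | P b; P -> b b | a

Generating nonterminals: {P, S, U}.
Reachable from S after that: {P, S}.
Removed useless symbols: {Q, U} and every production mentioning them.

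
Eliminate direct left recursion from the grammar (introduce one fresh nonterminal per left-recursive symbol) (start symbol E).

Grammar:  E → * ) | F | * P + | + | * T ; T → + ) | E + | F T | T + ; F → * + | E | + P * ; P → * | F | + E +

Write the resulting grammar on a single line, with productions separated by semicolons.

Directly left-recursive nonterminal: T.
For T: α = {+}, β = {+ ), E +, F T}. Rewrite as T → β T' and T' → α T' | ε.

E → * ) | F | * P + | + | * T; T → + ) T' | E + T' | F T T'; F → * + | E | + P *; P → * | F | + E +; T' → + T' | ε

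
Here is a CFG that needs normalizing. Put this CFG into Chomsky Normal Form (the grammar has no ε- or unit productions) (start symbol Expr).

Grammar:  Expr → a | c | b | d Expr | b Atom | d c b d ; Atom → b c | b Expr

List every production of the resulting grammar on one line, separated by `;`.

Introduce a nonterminal for each terminal appearing in a rule of length ≥ 2: X1 → d, X2 → b, X3 → c.
Binarize each right-hand side of length ≥ 3 by chaining fresh nonterminals (Y1, Y2, …): affected rules were Expr → X1 X3 X2 X1.

Expr → a | c | b | X1 Expr | X2 Atom | X1 Y1; Atom → X2 X3 | X2 Expr; X1 → d; X2 → b; X3 → c; Y1 → X3 Y2; Y2 → X2 X1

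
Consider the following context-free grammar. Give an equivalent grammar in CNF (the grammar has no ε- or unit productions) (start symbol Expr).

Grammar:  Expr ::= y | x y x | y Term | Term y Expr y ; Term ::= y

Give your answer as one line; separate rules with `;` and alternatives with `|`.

Introduce a nonterminal for each terminal appearing in a rule of length ≥ 2: X1 → x, X2 → y.
Binarize each right-hand side of length ≥ 3 by chaining fresh nonterminals (Y1, Y2, …): affected rules were Expr → X1 X2 X1; Expr → Term X2 Expr X2.

Expr ::= y | X1 Y1 | X2 Term | Term Y2; Term ::= y; X1 ::= x; X2 ::= y; Y1 ::= X2 X1; Y2 ::= X2 Y3; Y3 ::= Expr X2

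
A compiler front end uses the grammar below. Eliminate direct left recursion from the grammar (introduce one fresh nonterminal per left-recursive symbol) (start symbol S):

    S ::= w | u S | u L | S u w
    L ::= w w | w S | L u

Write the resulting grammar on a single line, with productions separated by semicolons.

Left recursion appears on S, L.
For S: α = {u w}, β = {w, u S, u L}. Rewrite as S → β S' and S' → α S' | ε.
For L: α = {u}, β = {w w, w S}. Rewrite as L → β L' and L' → α L' | ε.

S ::= w S' | u S S' | u L S'; L ::= w w L' | w S L'; S' ::= u w S' | ε; L' ::= u L' | ε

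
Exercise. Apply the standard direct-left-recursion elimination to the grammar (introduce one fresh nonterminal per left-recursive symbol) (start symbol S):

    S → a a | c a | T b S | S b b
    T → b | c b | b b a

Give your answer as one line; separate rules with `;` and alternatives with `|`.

S is directly left-recursive.
For S: α = {b b}, β = {a a, c a, T b S}. Rewrite as S → β S' and S' → α S' | ε.

S → a a S' | c a S' | T b S S'; T → b | c b | b b a; S' → b b S' | ε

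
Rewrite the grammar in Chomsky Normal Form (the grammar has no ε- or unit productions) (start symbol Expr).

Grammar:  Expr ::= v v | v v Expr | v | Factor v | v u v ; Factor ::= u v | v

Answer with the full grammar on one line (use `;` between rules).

Expr ::= X1 X1 | X1 Y1 | v | Factor X1 | X1 Y2; Factor ::= X2 X1 | v; X1 ::= v; X2 ::= u; Y1 ::= X1 Expr; Y2 ::= X2 X1

Introduce a nonterminal for each terminal appearing in a rule of length ≥ 2: X1 → v, X2 → u.
Binarize each right-hand side of length ≥ 3 by chaining fresh nonterminals (Y1, Y2, …): affected rules were Expr → X1 X1 Expr; Expr → X1 X2 X1.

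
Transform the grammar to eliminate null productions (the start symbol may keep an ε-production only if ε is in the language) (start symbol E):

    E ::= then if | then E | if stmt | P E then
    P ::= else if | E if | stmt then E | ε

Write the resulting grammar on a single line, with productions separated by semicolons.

E ::= then if | then E | if stmt | P E then | E then; P ::= else if | E if | stmt then E

Nullable set = {P}.
ε ∉ L(G), so no ε-production is kept.
Expand every rule over subsets of its nullable positions: E → P E then gives P E then | E then.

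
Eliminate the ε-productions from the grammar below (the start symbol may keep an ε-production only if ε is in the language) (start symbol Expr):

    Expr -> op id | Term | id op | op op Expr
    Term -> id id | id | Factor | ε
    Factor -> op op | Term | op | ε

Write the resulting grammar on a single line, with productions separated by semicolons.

Expr -> op id | Term | id op | op op Expr | op op | ε; Term -> id id | id | Factor; Factor -> op op | Term | op

The nullable symbols are {Expr, Factor, Term}.
ε ∈ L(G) since Expr is nullable, so keep Expr → ε.
Expand every rule over subsets of its nullable positions: Expr → op op Expr gives op op Expr | op op.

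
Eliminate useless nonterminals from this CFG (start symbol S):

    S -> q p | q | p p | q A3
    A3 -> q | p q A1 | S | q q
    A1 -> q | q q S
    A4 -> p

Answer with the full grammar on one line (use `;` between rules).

Generating nonterminals: {A1, A3, A4, S}.
Reachable from S after that: {A1, A3, S}.
Removed useless symbols: {A4} and every production mentioning them.

S -> q p | q | p p | q A3; A3 -> q | p q A1 | S | q q; A1 -> q | q q S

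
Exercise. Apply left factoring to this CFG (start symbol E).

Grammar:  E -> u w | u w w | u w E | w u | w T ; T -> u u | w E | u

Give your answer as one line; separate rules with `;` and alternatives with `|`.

E -> u w E' | w E''; T -> w E | u T'; E' -> epsilon | w | E; E'' -> u | T; T' -> u | epsilon

E has alternatives sharing prefix 'u w': factor to E → u w E' with E' → ε | w | E.
E has alternatives sharing prefix 'w': factor to E → w E'' with E'' → u | T.
T has alternatives sharing prefix 'u': factor to T → u T' with T' → u | ε.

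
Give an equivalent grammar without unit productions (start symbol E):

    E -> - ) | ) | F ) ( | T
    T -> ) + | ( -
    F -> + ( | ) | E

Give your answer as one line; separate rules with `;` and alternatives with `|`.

Unit pairs: E ⇒* {T}; F ⇒* {E, T}.
For every A with A ⇒* B via unit rules, add B's non-unit alternatives to A; then delete every rule of the form X → Y.

E -> - ) | ) | F ) ( | ) + | ( -; T -> ) + | ( -; F -> - ) | ) | F ) ( | + ( | ) + | ( -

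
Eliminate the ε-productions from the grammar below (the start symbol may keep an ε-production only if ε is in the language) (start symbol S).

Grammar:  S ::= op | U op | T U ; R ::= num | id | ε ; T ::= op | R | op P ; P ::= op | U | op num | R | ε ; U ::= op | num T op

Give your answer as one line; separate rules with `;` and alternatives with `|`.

Nullable nonterminals: {P, R, T}.
ε ∉ L(G), so no ε-production is kept.
Add the nullable-subset variants: S → T U gives T U | U. U → num T op gives num T op | num op.

S ::= op | U op | T U | U; R ::= num | id; T ::= op | R | op P; P ::= op | U | op num | R; U ::= op | num T op | num op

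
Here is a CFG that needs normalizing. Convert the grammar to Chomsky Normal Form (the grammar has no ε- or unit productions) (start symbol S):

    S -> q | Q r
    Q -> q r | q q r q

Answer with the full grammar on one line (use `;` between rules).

S -> q | Q X1; Q -> X2 X1 | X2 Y1; X1 -> r; X2 -> q; Y1 -> X2 Y2; Y2 -> X1 X2

Introduce a nonterminal for each terminal appearing in a rule of length ≥ 2: X1 → r, X2 → q.
Binarize each right-hand side of length ≥ 3 by chaining fresh nonterminals (Y1, Y2, …): affected rules were Q → X2 X2 X1 X2.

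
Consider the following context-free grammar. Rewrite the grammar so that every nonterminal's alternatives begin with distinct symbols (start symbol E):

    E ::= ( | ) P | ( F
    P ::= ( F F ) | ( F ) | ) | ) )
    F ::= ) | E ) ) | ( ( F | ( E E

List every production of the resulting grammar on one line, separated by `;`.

E has alternatives sharing prefix '(': factor to E → ( E' with E' → ε | F.
P has alternatives sharing prefix '( F': factor to P → ( F P' with P' → F ) | ).
P has alternatives sharing prefix ')': factor to P → ) P'' with P'' → ε | ).
F has alternatives sharing prefix '(': factor to F → ( F' with F' → ( F | E E.

E ::= ) P | ( E'; P ::= ( F P' | ) P''; F ::= ) | E ) ) | ( F'; E' ::= ε | F; P' ::= F ) | ); P'' ::= ε | ); F' ::= ( F | E E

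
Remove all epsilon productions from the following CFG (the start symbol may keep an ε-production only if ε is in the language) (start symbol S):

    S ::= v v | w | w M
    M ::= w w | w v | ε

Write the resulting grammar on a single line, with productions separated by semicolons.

Nullable nonterminals: {M}.
ε ∉ L(G), so no ε-production is kept.

S ::= v v | w | w M; M ::= w w | w v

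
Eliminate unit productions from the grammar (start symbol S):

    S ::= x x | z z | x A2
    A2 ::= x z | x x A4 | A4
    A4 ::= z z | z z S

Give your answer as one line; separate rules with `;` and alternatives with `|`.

Unit pairs: A2 ⇒* {A4}.
For each unit pair (A, B), copy every non-unit production of B to A, then drop all unit productions.

S ::= x x | z z | x A2; A2 ::= z z | z z S | x z | x x A4; A4 ::= z z | z z S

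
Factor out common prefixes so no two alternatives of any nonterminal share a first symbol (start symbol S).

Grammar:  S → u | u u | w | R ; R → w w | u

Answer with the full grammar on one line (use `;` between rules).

S has alternatives sharing prefix 'u': factor to S → u S' with S' → ε | u.

S → w | R | u S'; R → w w | u; S' → ε | u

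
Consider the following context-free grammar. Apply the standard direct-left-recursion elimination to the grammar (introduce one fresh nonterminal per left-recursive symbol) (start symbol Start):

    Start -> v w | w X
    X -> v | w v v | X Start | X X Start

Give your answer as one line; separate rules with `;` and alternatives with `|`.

Start -> v w | w X; X -> v X1 | w v v X1; X1 -> Start X1 | X Start X1 | eps

Directly left-recursive nonterminal: X.
For X: α = {Start, X Start}, β = {v, w v v}. Rewrite as X → β X1 and X1 → α X1 | ε.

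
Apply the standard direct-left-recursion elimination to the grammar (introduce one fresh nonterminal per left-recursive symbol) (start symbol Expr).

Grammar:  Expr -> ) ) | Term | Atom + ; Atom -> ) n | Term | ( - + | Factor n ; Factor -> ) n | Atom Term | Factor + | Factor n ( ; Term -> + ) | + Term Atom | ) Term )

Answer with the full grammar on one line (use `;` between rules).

Expr -> ) ) | Term | Atom +; Atom -> ) n | Term | ( - + | Factor n; Factor -> ) n Factor1 | Atom Term Factor1; Term -> + ) | + Term Atom | ) Term ); Factor1 -> + Factor1 | n ( Factor1 | ε

Directly left-recursive nonterminal: Factor.
For Factor: α = {+, n (}, β = {) n, Atom Term}. Rewrite as Factor → β Factor1 and Factor1 → α Factor1 | ε.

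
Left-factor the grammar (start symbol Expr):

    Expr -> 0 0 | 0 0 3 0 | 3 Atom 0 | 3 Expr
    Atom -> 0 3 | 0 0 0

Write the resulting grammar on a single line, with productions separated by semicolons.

Expr has alternatives sharing prefix '0 0': factor to Expr → 0 0 Expr1 with Expr1 → ε | 3 0.
Expr has alternatives sharing prefix '3': factor to Expr → 3 Expr2 with Expr2 → Atom 0 | Expr.
Atom has alternatives sharing prefix '0': factor to Atom → 0 Atom1 with Atom1 → 3 | 0 0.

Expr -> 0 0 Expr1 | 3 Expr2; Atom -> 0 Atom1; Expr1 -> ε | 3 0; Expr2 -> Atom 0 | Expr; Atom1 -> 3 | 0 0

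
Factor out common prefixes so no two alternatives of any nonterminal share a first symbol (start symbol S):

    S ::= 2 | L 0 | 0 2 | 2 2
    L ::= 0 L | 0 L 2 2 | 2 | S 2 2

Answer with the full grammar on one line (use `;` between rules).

S has alternatives sharing prefix '2': factor to S → 2 S' with S' → ε | 2.
L has alternatives sharing prefix '0 L': factor to L → 0 L L' with L' → ε | 2 2.

S ::= L 0 | 0 2 | 2 S'; L ::= 2 | S 2 2 | 0 L L'; S' ::= eps | 2; L' ::= eps | 2 2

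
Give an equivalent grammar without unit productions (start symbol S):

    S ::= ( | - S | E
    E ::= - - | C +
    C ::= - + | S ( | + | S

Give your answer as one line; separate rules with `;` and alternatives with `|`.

S ::= - - | C + | ( | - S; E ::= - - | C +; C ::= - - | C + | - + | S ( | + | ( | - S

Unit pairs: C ⇒* {E, S}; S ⇒* {E}.
Replace each nonterminal's rules with the union of the non-unit rules of every nonterminal it unit-derives.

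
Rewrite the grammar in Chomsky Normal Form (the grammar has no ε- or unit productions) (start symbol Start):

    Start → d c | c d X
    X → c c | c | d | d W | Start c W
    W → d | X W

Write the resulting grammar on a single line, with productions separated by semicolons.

Start → X1 X2 | X2 Y1; X → X2 X2 | c | d | X1 W | Start Y2; W → d | X W; X1 → d; X2 → c; Y1 → X1 X; Y2 → X2 W

Introduce a nonterminal for each terminal appearing in a rule of length ≥ 2: X1 → d, X2 → c.
Binarize each right-hand side of length ≥ 3 by chaining fresh nonterminals (Y1, Y2, …): affected rules were Start → X2 X1 X; X → Start X2 W.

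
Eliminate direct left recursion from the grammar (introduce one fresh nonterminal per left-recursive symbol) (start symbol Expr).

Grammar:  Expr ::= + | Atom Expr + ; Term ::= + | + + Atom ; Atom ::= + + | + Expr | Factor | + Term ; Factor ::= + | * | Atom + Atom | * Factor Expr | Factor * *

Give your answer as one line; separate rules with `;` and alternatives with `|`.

Left recursion appears on Factor.
For Factor: α = {* *}, β = {+, *, Atom + Atom, * Factor Expr}. Rewrite as Factor → β Factor1 and Factor1 → α Factor1 | ε.

Expr ::= + | Atom Expr +; Term ::= + | + + Atom; Atom ::= + + | + Expr | Factor | + Term; Factor ::= + Factor1 | * Factor1 | Atom + Atom Factor1 | * Factor Expr Factor1; Factor1 ::= * * Factor1 | ε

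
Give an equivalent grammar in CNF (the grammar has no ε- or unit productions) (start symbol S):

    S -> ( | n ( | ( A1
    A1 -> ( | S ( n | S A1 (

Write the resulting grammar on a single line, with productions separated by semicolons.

Introduce a nonterminal for each terminal appearing in a rule of length ≥ 2: X1 → n, X2 → (.
Binarize each right-hand side of length ≥ 3 by chaining fresh nonterminals (Y1, Y2, …): affected rules were A1 → S X2 X1; A1 → S A1 X2.

S -> ( | X1 X2 | X2 A1; A1 -> ( | S Y1 | S Y2; X1 -> n; X2 -> (; Y1 -> X2 X1; Y2 -> A1 X2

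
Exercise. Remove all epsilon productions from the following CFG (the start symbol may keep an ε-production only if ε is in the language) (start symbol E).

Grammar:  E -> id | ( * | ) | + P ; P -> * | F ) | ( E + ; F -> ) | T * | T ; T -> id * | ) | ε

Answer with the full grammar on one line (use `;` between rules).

E -> id | ( * | ) | + P; P -> * | F ) | ) | ( E +; F -> ) | T * | * | T; T -> id * | )

Nullable set = {F, T}.
ε ∉ L(G), so no ε-production is kept.
For each production, add variants omitting each subset of nullable occurrences: P → F ) gives F ) | ). F → T * gives T * | *.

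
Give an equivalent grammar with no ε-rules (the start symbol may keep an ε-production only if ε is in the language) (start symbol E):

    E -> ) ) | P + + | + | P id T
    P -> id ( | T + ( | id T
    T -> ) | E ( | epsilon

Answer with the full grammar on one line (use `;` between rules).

E -> ) ) | P + + | + | P id T | P id; P -> id ( | T + ( | + ( | id T | id; T -> ) | E (

Nullable nonterminals: {T}.
ε ∉ L(G), so no ε-production is kept.
For each production, add variants omitting each subset of nullable occurrences: E → P id T gives P id T | P id. P → T + ( gives T + ( | + (. P → id T gives id T | id.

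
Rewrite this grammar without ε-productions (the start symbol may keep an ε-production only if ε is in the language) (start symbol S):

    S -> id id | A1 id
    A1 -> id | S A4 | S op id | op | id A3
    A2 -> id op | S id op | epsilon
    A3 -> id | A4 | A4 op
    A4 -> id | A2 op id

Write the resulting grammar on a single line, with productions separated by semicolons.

S -> id id | A1 id; A1 -> id | S A4 | S op id | op | id A3; A2 -> id op | S id op; A3 -> id | A4 | A4 op; A4 -> id | A2 op id | op id

The nullable symbols are {A2}.
ε ∉ L(G), so no ε-production is kept.
Expand every rule over subsets of its nullable positions: A4 → A2 op id gives A2 op id | op id.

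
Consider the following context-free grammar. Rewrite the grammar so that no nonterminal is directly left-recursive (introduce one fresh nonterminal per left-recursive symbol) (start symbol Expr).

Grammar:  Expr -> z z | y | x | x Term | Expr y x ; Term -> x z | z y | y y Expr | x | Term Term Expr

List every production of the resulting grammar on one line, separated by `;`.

Expr, Term are directly left-recursive.
For Expr: α = {y x}, β = {z z, y, x, x Term}. Rewrite as Expr → β Expr1 and Expr1 → α Expr1 | ε.
For Term: α = {Term Expr}, β = {x z, z y, y y Expr, x}. Rewrite as Term → β Term1 and Term1 → α Term1 | ε.

Expr -> z z Expr1 | y Expr1 | x Expr1 | x Term Expr1; Term -> x z Term1 | z y Term1 | y y Expr Term1 | x Term1; Expr1 -> y x Expr1 | ε; Term1 -> Term Expr Term1 | ε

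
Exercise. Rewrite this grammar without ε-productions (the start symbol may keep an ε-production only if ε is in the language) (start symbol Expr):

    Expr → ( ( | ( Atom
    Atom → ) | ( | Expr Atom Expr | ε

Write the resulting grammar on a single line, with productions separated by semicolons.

The nullable symbols are {Atom}.
ε ∉ L(G), so no ε-production is kept.
For each production, add variants omitting each subset of nullable occurrences: Expr → ( Atom gives ( Atom | (. Atom → Expr Atom Expr gives Expr Atom Expr | Expr Expr.

Expr → ( ( | ( Atom | (; Atom → ) | ( | Expr Atom Expr | Expr Expr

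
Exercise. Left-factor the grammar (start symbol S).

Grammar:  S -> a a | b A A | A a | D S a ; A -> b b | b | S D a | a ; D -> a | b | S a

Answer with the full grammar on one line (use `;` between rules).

A has alternatives sharing prefix 'b': factor to A → b A' with A' → b | ε.

S -> a a | b A A | A a | D S a; A -> S D a | a | b A'; D -> a | b | S a; A' -> b | eps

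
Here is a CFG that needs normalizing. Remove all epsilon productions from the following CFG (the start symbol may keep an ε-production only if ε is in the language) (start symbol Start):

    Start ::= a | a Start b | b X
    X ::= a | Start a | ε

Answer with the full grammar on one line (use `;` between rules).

The nullable symbols are {X}.
ε ∉ L(G), so no ε-production is kept.
Expand every rule over subsets of its nullable positions: Start → b X gives b X | b.

Start ::= a | a Start b | b X | b; X ::= a | Start a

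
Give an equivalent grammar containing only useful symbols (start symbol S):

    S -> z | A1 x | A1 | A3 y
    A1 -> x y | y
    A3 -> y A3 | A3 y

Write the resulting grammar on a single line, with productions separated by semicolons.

Generating nonterminals: {A1, S}.
Reachable from S after that: {A1, S}.
Removed useless symbols: {A3} and every production mentioning them.

S -> z | A1 x | A1; A1 -> x y | y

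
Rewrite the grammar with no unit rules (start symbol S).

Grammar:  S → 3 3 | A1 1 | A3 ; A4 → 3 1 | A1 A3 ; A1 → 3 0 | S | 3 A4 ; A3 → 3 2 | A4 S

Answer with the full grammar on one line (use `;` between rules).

S → 3 3 | A1 1 | 3 2 | A4 S; A4 → 3 1 | A1 A3; A1 → 3 0 | 3 A4 | 3 3 | A1 1 | 3 2 | A4 S; A3 → 3 2 | A4 S

Unit pairs: A1 ⇒* {A3, S}; S ⇒* {A3}.
Replace each nonterminal's rules with the union of the non-unit rules of every nonterminal it unit-derives.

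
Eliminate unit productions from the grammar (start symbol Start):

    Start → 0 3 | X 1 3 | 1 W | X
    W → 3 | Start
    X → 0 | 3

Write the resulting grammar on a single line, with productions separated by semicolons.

Unit pairs: Start ⇒* {X}; W ⇒* {Start, X}.
For each unit pair (A, B), copy every non-unit production of B to A, then drop all unit productions.

Start → 0 3 | X 1 3 | 1 W | 0 | 3; W → 0 3 | X 1 3 | 1 W | 0 | 3; X → 0 | 3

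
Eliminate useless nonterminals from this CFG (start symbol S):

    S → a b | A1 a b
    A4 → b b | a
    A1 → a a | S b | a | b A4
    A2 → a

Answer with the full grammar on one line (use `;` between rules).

S → a b | A1 a b; A4 → b b | a; A1 → a a | S b | a | b A4

Generating nonterminals: {A1, A2, A4, S}.
Reachable from S after that: {A1, A4, S}.
Removed useless symbols: {A2} and every production mentioning them.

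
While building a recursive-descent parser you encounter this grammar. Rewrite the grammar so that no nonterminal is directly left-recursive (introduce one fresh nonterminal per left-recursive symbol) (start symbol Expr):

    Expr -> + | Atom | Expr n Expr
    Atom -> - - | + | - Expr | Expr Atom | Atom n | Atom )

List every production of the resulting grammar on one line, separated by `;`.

Expr -> + Expr1 | Atom Expr1; Atom -> - - Atom1 | + Atom1 | - Expr Atom1 | Expr Atom Atom1; Expr1 -> n Expr Expr1 | eps; Atom1 -> n Atom1 | ) Atom1 | eps

Left recursion appears on Expr, Atom.
For Expr: α = {n Expr}, β = {+, Atom}. Rewrite as Expr → β Expr1 and Expr1 → α Expr1 | ε.
For Atom: α = {n, )}, β = {- -, +, - Expr, Expr Atom}. Rewrite as Atom → β Atom1 and Atom1 → α Atom1 | ε.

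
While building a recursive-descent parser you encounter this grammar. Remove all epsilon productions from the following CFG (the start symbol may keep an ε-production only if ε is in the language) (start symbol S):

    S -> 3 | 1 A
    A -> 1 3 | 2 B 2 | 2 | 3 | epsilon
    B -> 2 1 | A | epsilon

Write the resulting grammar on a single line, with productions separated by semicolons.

S -> 3 | 1 A | 1; A -> 1 3 | 2 B 2 | 2 2 | 2 | 3; B -> 2 1 | A

The nullable symbols are {A, B}.
ε ∉ L(G), so no ε-production is kept.
Expand every rule over subsets of its nullable positions: S → 1 A gives 1 A | 1. A → 2 B 2 gives 2 B 2 | 2 2.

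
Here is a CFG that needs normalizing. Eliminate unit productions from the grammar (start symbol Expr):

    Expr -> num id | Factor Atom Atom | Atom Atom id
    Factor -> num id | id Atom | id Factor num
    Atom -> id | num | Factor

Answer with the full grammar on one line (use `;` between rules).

Expr -> num id | Factor Atom Atom | Atom Atom id; Factor -> num id | id Atom | id Factor num; Atom -> id | num | num id | id Atom | id Factor num

Unit pairs: Atom ⇒* {Factor}.
For each unit pair (A, B), copy every non-unit production of B to A, then drop all unit productions.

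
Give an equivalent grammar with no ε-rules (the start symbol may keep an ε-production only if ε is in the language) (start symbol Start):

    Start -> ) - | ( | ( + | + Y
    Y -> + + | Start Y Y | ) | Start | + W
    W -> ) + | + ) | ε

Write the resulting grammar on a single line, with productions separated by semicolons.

Start -> ) - | ( | ( + | + Y; Y -> + + | Start Y Y | ) | Start | + W | +; W -> ) + | + )

Nullable nonterminals: {W}.
ε ∉ L(G), so no ε-production is kept.
Expand every rule over subsets of its nullable positions: Y → + W gives + W | +.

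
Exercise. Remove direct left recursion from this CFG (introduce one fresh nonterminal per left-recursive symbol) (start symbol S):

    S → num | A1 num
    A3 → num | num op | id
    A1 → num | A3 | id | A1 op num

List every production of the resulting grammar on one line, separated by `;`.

Left recursion appears on A1.
For A1: α = {op num}, β = {num, A3, id}. Rewrite as A1 → β A1' and A1' → α A1' | ε.

S → num | A1 num; A3 → num | num op | id; A1 → num A1' | A3 A1' | id A1'; A1' → op num A1' | ε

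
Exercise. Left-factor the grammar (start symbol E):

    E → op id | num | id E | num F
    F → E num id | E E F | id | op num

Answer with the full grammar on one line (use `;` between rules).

E has alternatives sharing prefix 'num': factor to E → num E' with E' → ε | F.
F has alternatives sharing prefix 'E': factor to F → E F' with F' → num id | E F.

E → op id | id E | num E'; F → id | op num | E F'; E' → eps | F; F' → num id | E F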